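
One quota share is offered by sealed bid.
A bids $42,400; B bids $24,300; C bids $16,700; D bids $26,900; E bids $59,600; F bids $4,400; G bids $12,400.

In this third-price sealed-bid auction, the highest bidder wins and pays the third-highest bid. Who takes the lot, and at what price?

E pays $26,900

Bids ranked: 59,600 (E) > 42,400 (A) > 26,900 (D) > 24,300 (B) > 16,700 (C) > 12,400 (G) > …
E wins; payment is bid #3 in the ranking = $26,900.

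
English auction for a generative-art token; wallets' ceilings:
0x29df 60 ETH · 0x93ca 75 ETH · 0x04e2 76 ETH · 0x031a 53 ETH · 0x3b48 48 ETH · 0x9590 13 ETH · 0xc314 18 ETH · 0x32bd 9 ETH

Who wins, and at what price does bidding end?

Sorting limits: 76 (0x04e2) > 75 (0x93ca) > 60 (0x29df) > 53 (0x031a) > 48 (0x3b48) > 18 (0xc314) > …
0x93ca is the last rival to drop out, at 75 ETH; 0x04e2 remains and wins at that price.

0x04e2 wins at 75 ETH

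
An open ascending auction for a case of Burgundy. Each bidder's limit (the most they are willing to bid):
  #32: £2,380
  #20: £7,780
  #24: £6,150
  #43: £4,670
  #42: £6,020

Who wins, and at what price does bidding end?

Limits ranked: 7,780 (#20) > 6,150 (#24) > 6,020 (#42) > 4,670 (#43) > 2,380 (#32)
Bidding ends when #24 exits at £6,150; #20 takes it.

#20 wins at £6,150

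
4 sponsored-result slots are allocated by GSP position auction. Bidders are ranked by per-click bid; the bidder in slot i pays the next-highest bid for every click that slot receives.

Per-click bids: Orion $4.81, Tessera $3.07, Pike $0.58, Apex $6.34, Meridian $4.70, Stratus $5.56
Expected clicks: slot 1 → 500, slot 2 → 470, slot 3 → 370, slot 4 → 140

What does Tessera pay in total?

Tessera pays $0.00

Ranked by bid: $6.34 (Apex) > $5.56 (Stratus) > $4.81 (Orion) > $4.70 (Meridian) > $3.07 (Tessera) > …
Tessera ranks below slot 4 → no slot, pays nothing.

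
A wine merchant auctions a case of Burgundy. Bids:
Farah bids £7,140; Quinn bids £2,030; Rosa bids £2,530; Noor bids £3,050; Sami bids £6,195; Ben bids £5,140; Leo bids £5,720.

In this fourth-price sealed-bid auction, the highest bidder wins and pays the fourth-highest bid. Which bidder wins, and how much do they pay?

Fourth-price sealed-bid auction: the highest bidder wins and pays the fourth-highest bid.
Bids ranked: 7,140 (Farah) > 6,195 (Sami) > 5,720 (Leo) > 5,140 (Ben) > 3,050 (Noor) > 2,530 (Rosa) > …
Farah wins; payment is bid #4 in the ranking = £5,140.

Farah pays £5,140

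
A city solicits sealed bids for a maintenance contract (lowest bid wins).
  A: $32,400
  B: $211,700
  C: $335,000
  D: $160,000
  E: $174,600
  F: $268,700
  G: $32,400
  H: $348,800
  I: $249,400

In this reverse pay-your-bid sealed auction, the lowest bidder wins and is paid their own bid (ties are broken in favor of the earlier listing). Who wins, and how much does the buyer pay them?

A is paid $32,400

Bids in order: 32,400 (A) < 32,400 (G) < 160,000 (D) < 174,600 (E) < 211,700 (B) < 249,400 (I) < …
A and G tie at $32,400; tie-break gives it to A.
A is lowest → is paid own bid, $32,400.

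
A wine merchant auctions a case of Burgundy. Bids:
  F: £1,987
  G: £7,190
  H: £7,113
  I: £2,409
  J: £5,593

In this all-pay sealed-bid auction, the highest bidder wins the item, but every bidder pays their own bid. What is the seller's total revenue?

Rule: the highest bidder wins the item, but every bidder pays their own bid.
Bids in order: 7,190 (G) > 7,113 (H) > 5,593 (J) > 2,409 (I) > 1,987 (F)
Every bidder forfeits their bid regardless of winning.
Revenue = 1,987 + 7,190 + 7,113 + 2,409 + 5,593 = £24,292.

Total revenue: £24,292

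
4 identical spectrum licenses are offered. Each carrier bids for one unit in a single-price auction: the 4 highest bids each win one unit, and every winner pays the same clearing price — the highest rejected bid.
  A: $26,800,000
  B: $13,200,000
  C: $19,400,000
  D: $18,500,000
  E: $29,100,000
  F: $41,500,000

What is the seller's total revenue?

Ordering the bids: 41,500,000 (F), 29,100,000 (E), 26,800,000 (A), 19,400,000 (C), 18,500,000 (D), 13,200,000 (B)
Top 4: F, E, A, C.
Highest unsuccessful bid: $18,500,000 → clearing price.
Total revenue = 4 × $18,500,000 = $74,000,000.

Total revenue: $74,000,000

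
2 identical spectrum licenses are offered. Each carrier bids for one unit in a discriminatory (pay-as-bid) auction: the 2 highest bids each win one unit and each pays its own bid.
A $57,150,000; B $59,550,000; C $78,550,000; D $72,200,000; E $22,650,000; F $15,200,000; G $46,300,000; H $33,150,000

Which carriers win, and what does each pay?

Ordering the bids: 78,550,000 (C), 72,200,000 (D), 59,550,000 (B), 57,150,000 (A), …
Winners (2 units): C, D.
Each winner pays its own bid: C $78,550,000, D $72,200,000.

C $78,550,000, D $72,200,000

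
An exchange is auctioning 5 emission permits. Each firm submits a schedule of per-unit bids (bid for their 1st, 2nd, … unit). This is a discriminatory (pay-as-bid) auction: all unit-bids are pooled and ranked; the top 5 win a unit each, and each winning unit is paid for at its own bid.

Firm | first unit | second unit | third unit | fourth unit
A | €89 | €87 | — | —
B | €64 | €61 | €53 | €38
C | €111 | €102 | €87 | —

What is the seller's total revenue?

Merging the schedules and taking the best 5: 111 (C-1), 102 (C-2), 89 (A-1), 87 (A-2), 87 (C-3)
Next rejected bid: €64 (not a price — pay-as-bid).
Each winning unit pays its own bid.
Revenue = 111 + 102 + 89 + 87 + 87 = €476.

Total revenue: €476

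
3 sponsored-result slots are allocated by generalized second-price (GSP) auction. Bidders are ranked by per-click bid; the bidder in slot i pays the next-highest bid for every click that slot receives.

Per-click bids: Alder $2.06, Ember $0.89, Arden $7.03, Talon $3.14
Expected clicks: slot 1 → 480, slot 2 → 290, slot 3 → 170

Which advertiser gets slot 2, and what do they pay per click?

Talon; $2.06 per click

Sorting advertisers: $7.03 (Arden) > $3.14 (Talon) > $2.06 (Alder) > $0.89 (Ember)
Slot 2 goes to the second-ranked bidder, Talon, who pays the next bid down: $2.06/click.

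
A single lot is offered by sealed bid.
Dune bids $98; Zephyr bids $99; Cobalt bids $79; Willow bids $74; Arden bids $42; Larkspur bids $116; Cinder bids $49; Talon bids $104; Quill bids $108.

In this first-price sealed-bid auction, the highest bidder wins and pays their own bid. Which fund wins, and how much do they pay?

Larkspur pays $116

Sorting bids: 116 (Larkspur) > 108 (Quill) > 104 (Talon) > 99 (Zephyr) > 98 (Dune) > 79 (Cobalt) > …
First-price: Larkspur pays what they bid, $116.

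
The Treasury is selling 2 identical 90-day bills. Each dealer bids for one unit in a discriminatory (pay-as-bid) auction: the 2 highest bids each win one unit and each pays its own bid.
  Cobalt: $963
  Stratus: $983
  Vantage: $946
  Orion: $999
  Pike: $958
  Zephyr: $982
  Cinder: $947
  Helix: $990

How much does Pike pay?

Bids ranked high→low: 999 (Orion), 990 (Helix), 983 (Stratus), 982 (Zephyr), …
Winners (2 units): Orion, Helix.
Pike does not win → $0.

Pike pays $0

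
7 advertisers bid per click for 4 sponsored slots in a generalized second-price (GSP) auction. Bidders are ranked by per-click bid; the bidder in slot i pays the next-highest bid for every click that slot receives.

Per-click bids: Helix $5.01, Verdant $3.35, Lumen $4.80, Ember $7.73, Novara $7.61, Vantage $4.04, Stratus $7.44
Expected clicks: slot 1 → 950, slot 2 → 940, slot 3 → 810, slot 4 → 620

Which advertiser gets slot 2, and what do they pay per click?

Ranked by bid: $7.73 (Ember) > $7.61 (Novara) > $7.44 (Stratus) > $5.01 (Helix) > $4.80 (Lumen) > …
Slot 2 goes to the second-ranked bidder, Novara, who pays the next bid down: $7.44/click.

Novara; $7.44 per click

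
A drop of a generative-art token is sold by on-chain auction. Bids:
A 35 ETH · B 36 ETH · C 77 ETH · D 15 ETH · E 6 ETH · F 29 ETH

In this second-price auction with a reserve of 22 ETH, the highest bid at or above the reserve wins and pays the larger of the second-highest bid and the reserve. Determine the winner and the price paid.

Second-price auction with a reserve of 22 ETH: the highest bid at or above the reserve wins and pays the larger of the second-highest bid and the reserve.
Bids in order: 77 (C) > 36 (B) > 35 (A) > 29 (F) > 15 (D) > 6 (E)
C has the top bid at or above the reserve (77 ETH).
Second-highest bid 36 ETH exceeds the reserve 22 ETH → payment 36 ETH.

C pays 36 ETH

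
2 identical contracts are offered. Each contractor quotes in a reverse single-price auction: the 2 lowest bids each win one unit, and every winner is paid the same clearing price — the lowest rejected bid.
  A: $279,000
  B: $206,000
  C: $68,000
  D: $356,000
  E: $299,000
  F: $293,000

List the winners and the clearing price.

Ordering the bids: 68,000 (C), 206,000 (B), 279,000 (A), 293,000 (F), …
Lowest 2: C, B.
Clearing price = lowest rejected bid = $279,000.

C, B; each is paid $279,000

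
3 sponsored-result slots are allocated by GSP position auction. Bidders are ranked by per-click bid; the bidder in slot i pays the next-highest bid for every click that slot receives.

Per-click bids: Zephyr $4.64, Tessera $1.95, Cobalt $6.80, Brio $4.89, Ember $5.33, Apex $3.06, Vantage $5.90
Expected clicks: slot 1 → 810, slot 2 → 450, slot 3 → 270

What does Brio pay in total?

Brio pays $0.00

Sorting advertisers: $6.80 (Cobalt) > $5.90 (Vantage) > $5.33 (Ember) > $4.89 (Brio) > …
Brio ranks below slot 3 → no slot, pays nothing.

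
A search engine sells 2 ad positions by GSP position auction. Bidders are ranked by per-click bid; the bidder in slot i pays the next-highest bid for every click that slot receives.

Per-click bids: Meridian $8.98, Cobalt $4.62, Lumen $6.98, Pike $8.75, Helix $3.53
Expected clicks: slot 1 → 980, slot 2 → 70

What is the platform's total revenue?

Total revenue: $9063.60

Ranked by bid: $8.98 (Meridian) > $8.75 (Pike) > $6.98 (Lumen) > …
Slot 1: Meridian pays $8.75 × 980 = $8575.00
Slot 2: Pike pays $6.98 × 70 = $488.60
Total = $9063.60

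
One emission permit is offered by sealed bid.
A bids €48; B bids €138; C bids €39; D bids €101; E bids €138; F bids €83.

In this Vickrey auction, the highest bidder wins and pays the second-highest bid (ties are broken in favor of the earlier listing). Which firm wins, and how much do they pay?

B pays €138

Rule: the highest bidder wins and pays the second-highest bid.
Sorting bids: 138 (B) > 138 (E) > 101 (D) > 83 (F) > 48 (A) > 39 (C)
B and E tie at €138; tie-break gives it to B.
Second-price: B pays E's bid of €138.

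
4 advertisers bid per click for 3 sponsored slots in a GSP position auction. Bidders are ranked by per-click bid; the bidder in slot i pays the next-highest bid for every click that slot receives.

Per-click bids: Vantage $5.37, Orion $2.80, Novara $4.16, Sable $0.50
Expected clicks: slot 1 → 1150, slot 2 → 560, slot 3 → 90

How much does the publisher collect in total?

Total revenue: $6397.00

Per-click bids in order: $5.37 (Vantage) > $4.16 (Novara) > $2.80 (Orion) > $0.50 (Sable)
Slot 1: Vantage pays $4.16 × 1150 = $4784.00
Slot 2: Novara pays $2.80 × 560 = $1568.00
Slot 3: Orion pays $0.50 × 90 = $45.00
Total = $6397.00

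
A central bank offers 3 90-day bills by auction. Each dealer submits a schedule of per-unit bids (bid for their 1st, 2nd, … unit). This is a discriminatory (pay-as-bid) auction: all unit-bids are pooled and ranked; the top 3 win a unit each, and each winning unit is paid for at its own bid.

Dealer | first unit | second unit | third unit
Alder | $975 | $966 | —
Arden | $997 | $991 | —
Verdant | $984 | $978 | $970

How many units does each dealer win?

Arden 2, Verdant 1

Pooled unit-bids ranked (top 3): 997 (Arden-1), 991 (Arden-2), 984 (Verdant-1)
Next rejected bid: $978 (not a price — pay-as-bid).
Allocation: Arden 2, Verdant 1.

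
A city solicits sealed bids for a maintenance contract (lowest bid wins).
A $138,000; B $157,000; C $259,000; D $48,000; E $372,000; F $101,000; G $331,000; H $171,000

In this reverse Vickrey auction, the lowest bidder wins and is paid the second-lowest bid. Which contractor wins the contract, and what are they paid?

Reverse Vickrey auction: the lowest bidder wins and is paid the second-lowest bid.
Sorting bids: 48,000 (D) < 101,000 (F) < 138,000 (A) < 157,000 (B) < 171,000 (H) < 259,000 (C) < …
D is lowest; is paid the second-lowest bid, $101,000.

D is paid $101,000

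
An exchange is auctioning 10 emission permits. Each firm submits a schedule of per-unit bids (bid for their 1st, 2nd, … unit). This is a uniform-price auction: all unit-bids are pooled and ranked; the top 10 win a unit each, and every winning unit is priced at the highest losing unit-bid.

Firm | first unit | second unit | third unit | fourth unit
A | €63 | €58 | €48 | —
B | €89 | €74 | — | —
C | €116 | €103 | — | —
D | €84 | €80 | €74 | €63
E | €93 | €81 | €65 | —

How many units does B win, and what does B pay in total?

Merging the schedules and taking the best 10: 116 (C-1), 103 (C-2), 93 (E-1), 89 (B-1), 84 (D-1), 81 (E-2), 80 (D-2), 74 (B-2), 74 (D-3), 65 (E-3)
Highest rejected unit-bid = €63.
B wins 2 unit(s) at €63 each.

B: 2 units, pays €126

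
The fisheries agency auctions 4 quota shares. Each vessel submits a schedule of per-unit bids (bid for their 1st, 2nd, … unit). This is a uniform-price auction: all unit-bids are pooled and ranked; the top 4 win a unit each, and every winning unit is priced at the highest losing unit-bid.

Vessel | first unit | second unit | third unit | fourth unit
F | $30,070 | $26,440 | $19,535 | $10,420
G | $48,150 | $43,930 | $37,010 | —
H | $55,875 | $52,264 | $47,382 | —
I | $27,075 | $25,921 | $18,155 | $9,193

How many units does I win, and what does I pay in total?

I: 0 units, pays $0

All unit-bids, highest first — top 4: 55,875 (H-1), 52,264 (H-2), 48,150 (G-1), 47,382 (H-3)
First bid not allocated: $43,930.
I wins 0 unit(s) at $43,930 each.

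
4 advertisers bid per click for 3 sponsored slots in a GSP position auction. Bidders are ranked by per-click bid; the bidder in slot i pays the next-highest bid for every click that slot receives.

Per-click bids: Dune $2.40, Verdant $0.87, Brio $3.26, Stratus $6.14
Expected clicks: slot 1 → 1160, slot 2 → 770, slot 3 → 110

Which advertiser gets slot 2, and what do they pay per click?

Brio; $2.40 per click

Per-click bids in order: $6.14 (Stratus) > $3.26 (Brio) > $2.40 (Dune) > $0.87 (Verdant)
Slot 2 goes to the second-ranked bidder, Brio, who pays the next bid down: $2.40/click.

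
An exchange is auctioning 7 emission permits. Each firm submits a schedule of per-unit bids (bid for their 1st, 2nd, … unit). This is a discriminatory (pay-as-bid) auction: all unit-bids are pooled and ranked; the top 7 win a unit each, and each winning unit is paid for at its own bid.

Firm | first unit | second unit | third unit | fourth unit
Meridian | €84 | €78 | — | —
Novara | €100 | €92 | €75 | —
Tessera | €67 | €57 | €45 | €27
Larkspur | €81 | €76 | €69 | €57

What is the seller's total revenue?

Total revenue: €586

Pooled unit-bids ranked (top 7): 100 (Novara-1), 92 (Novara-2), 84 (Meridian-1), 81 (Larkspur-1), 78 (Meridian-2), 76 (Larkspur-2), 75 (Novara-3)
Next rejected bid: €69 (not a price — pay-as-bid).
Each winning unit pays its own bid.
Revenue = 100 + 92 + 84 + 81 + 78 + 76 + 75 = €586.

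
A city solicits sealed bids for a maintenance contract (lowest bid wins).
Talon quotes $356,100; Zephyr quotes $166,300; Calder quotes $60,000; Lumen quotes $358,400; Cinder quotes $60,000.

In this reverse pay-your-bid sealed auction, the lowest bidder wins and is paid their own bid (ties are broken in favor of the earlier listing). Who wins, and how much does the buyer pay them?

Reverse pay-your-bid sealed auction: the lowest bidder wins and is paid their own bid.
Bids in order: 60,000 (Calder) < 60,000 (Cinder) < 166,300 (Zephyr) < 356,100 (Talon) < 358,400 (Lumen)
Tie at $60,000 → Calder wins by tie-break.
Calder is lowest → is paid own bid, $60,000.

Calder is paid $60,000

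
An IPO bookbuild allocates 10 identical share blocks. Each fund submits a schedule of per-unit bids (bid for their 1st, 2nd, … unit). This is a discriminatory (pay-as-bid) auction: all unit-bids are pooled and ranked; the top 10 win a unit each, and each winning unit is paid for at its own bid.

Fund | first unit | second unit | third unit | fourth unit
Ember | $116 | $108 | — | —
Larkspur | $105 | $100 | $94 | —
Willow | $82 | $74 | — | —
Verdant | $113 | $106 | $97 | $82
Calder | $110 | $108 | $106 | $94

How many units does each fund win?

Pooled unit-bids ranked (top 10): 116 (Ember-1), 113 (Verdant-1), 110 (Calder-1), 108 (Ember-2), 108 (Calder-2), 106 (Verdant-2), 106 (Calder-3), 105 (Larkspur-1), 100 (Larkspur-2), 97 (Verdant-3)
Next rejected bid: $94 (not a price — pay-as-bid).
Allocation: Calder 3, Ember 2, Larkspur 2, Verdant 3.

Calder 3, Ember 2, Larkspur 2, Verdant 3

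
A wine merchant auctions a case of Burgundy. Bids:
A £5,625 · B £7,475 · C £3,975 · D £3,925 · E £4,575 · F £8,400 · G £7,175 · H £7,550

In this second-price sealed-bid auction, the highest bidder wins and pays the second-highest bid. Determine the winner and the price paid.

F pays £7,550

Rule: the highest bidder wins and pays the second-highest bid.
Sorting bids: 8,400 (F) > 7,550 (H) > 7,475 (B) > 7,175 (G) > 5,625 (A) > 4,575 (E) > …
F wins with the highest bid; price is set by the runner-up at £7,550.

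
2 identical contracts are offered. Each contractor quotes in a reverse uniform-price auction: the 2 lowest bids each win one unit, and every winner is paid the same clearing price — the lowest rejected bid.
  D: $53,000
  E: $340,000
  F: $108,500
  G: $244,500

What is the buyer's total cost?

Bids ranked low→high: 53,000 (D), 108,500 (F), 244,500 (G), 340,000 (E)
Lowest 2: D, F.
Lowest unsuccessful bid: $244,500 → clearing price.
Total cost = 2 × $244,500 = $489,000.

Total cost: $489,000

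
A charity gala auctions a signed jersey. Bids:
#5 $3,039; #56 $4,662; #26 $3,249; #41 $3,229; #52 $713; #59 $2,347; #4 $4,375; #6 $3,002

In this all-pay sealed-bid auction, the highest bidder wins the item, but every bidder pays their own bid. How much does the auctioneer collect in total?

Bids ranked: 4,662 (#56) > 4,375 (#4) > 3,249 (#26) > 3,229 (#41) > 3,039 (#5) > 3,002 (#6) > …
#56 wins with the top bid; all bids are sunk regardless.
Every bidder forfeits their bid regardless of winning.
Revenue = 3,039 + 4,662 + 3,249 + 3,229 + 713 + 2,347 + 4,375 + 3,002 = $24,616.

Total revenue: $24,616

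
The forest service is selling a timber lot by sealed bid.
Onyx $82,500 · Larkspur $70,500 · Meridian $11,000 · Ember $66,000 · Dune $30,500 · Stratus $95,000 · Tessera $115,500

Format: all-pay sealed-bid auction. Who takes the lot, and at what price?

Tessera pays $115,500

Rule: the highest bidder wins the item, but every bidder pays their own bid.
Bids ranked: 115,500 (Tessera) > 95,000 (Stratus) > 82,500 (Onyx) > 70,500 (Larkspur) > 66,000 (Ember) > 30,500 (Dune) > …
Tessera wins with the top bid; all bids are sunk regardless.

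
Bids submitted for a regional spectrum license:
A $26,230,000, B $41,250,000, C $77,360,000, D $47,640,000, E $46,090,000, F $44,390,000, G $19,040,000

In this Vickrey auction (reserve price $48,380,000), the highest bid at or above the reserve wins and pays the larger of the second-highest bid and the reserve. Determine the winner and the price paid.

Rule: the highest bid at or above the reserve wins and pays the larger of the second-highest bid and the reserve.
Bids in order: 77,360,000 (C) > 47,640,000 (D) > 46,090,000 (E) > 44,390,000 (F) > 41,250,000 (B) > 26,230,000 (A) > …
C has the top bid at or above the reserve ($77,360,000).
max(second-highest $47,640,000, reserve $48,380,000) = $48,380,000.

C pays $48,380,000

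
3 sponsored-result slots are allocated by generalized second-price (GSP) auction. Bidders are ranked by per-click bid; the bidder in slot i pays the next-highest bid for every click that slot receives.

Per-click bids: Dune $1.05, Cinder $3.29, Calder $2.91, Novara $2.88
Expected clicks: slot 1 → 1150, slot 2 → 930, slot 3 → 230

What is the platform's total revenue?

Total revenue: $6266.40

Sorting advertisers: $3.29 (Cinder) > $2.91 (Calder) > $2.88 (Novara) > $1.05 (Dune)
Slot 1: Cinder pays $2.91 × 1150 = $3346.50
Slot 2: Calder pays $2.88 × 930 = $2678.40
Slot 3: Novara pays $1.05 × 230 = $241.50
Total = $6266.40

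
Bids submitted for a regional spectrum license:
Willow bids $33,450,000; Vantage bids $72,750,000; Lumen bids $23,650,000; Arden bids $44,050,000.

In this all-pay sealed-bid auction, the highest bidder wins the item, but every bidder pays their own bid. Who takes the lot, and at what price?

Rule: the highest bidder wins the item, but every bidder pays their own bid.
Bids ranked: 72,750,000 (Vantage) > 44,050,000 (Arden) > 33,450,000 (Willow) > 23,650,000 (Lumen)
Vantage wins with the top bid; all bids are sunk regardless.

Vantage pays $72,750,000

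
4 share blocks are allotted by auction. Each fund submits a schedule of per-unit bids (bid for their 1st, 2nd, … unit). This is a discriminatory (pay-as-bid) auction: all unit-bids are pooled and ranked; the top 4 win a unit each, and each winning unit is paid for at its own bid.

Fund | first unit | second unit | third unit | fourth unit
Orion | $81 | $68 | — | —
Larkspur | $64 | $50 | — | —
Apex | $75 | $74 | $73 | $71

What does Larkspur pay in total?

Pooled unit-bids ranked (top 4): 81 (Orion-1), 75 (Apex-1), 74 (Apex-2), 73 (Apex-3)
Next rejected bid: $71 (not a price — pay-as-bid).
Larkspur wins no units.

Larkspur pays $0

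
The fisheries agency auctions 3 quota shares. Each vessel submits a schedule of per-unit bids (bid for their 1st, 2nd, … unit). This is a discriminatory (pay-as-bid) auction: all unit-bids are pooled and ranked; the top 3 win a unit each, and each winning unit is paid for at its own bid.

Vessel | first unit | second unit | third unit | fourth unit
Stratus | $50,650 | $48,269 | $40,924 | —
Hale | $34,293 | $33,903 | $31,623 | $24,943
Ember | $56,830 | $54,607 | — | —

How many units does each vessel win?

Ember 2, Stratus 1

Pooled unit-bids ranked (top 3): 56,830 (Ember-1), 54,607 (Ember-2), 50,650 (Stratus-1)
Next rejected bid: $48,269 (not a price — pay-as-bid).
Allocation: Ember 2, Stratus 1.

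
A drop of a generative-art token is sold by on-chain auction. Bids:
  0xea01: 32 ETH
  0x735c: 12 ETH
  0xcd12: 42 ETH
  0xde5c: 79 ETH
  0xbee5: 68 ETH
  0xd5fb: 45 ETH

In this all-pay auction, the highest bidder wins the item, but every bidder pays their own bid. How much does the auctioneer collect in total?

All-pay auction: the highest bidder wins the item, but every bidder pays their own bid.
Bids in order: 79 (0xde5c) > 68 (0xbee5) > 45 (0xd5fb) > 42 (0xcd12) > 32 (0xea01) > 12 (0x735c)
Every bidder forfeits their bid regardless of winning.
Revenue = 32 + 12 + 42 + 79 + 68 + 45 = 278 ETH.

Total revenue: 278 ETH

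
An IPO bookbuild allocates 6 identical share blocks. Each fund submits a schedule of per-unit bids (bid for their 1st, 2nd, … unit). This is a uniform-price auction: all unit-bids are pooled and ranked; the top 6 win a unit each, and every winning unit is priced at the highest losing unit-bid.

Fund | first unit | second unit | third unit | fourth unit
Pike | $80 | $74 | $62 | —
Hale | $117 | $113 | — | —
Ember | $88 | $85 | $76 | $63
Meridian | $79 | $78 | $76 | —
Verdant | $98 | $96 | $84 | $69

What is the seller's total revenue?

All unit-bids, highest first — top 6: 117 (Hale-1), 113 (Hale-2), 98 (Verdant-1), 96 (Verdant-2), 88 (Ember-1), 85 (Ember-2)
The (k+1)-th unit-bid is $84.
Allocation: Ember 2, Hale 2, Verdant 2. Every unit priced at $84.
Revenue = 6 × 84 = $504.

Total revenue: $504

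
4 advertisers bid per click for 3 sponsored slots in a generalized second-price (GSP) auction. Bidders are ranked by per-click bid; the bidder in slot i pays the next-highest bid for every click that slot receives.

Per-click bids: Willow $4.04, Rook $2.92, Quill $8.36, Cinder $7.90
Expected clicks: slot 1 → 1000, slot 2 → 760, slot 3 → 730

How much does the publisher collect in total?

Total revenue: $13102.00

Sorting advertisers: $8.36 (Quill) > $7.90 (Cinder) > $4.04 (Willow) > $2.92 (Rook)
Slot 1: Quill pays $7.90 × 1000 = $7900.00
Slot 2: Cinder pays $4.04 × 760 = $3070.40
Slot 3: Willow pays $2.92 × 730 = $2131.60
Total = $13102.00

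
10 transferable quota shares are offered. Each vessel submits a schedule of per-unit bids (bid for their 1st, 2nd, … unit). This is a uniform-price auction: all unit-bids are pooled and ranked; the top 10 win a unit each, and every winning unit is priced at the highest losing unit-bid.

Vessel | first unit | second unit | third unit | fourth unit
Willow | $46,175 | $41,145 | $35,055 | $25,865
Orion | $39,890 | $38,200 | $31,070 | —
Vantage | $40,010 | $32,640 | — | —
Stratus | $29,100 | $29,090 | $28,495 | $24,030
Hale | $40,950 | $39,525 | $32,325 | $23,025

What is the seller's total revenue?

Total revenue: $310,700

All unit-bids, highest first — top 10: 46,175 (Willow-1), 41,145 (Willow-2), 40,950 (Hale-1), 40,010 (Vantage-1), 39,890 (Orion-1), 39,525 (Hale-2), 38,200 (Orion-2), 35,055 (Willow-3), 32,640 (Vantage-2), 32,325 (Hale-3)
The (k+1)-th unit-bid is $31,070.
Allocation: Hale 3, Orion 2, Vantage 2, Willow 3. Every unit priced at $31,070.
Revenue = 10 × 31,070 = $310,700.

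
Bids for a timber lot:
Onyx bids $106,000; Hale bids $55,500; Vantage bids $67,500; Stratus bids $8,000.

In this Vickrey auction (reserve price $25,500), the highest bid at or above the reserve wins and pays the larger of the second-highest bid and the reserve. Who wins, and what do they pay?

Onyx pays $67,500

Bids in order: 106,000 (Onyx) > 67,500 (Vantage) > 55,500 (Hale) > 8,000 (Stratus)
Highest eligible bid: Onyx at $106,000.
max(second-highest $67,500, reserve $25,500) = $67,500; the reserve does not bind.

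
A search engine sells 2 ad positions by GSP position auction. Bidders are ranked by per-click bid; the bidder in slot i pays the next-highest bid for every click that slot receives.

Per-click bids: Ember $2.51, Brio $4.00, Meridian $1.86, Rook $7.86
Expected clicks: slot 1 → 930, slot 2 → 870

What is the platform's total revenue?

Total revenue: $5903.70

Per-click bids in order: $7.86 (Rook) > $4.00 (Brio) > $2.51 (Ember) > …
Slot 1: Rook pays $4.00 × 930 = $3720.00
Slot 2: Brio pays $2.51 × 870 = $2183.70
Total = $5903.70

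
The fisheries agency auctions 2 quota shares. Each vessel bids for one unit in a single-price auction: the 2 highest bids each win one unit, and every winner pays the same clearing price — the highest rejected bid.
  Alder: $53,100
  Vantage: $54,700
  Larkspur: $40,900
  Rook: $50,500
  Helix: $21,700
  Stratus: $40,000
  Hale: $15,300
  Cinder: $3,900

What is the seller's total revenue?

Total revenue: $101,000

Bids ranked high→low: 54,700 (Vantage), 53,100 (Alder), 50,500 (Rook), 40,900 (Larkspur), …
Top 2: Vantage, Alder.
Highest unsuccessful bid: $50,500 → clearing price.
Total revenue = 2 × $50,500 = $101,000.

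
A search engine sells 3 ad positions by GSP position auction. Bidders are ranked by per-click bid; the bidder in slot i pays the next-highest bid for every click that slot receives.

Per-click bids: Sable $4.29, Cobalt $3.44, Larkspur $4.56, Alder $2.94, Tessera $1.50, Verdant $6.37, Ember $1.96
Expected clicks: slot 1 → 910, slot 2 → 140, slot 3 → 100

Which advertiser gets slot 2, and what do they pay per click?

Ranked by bid: $6.37 (Verdant) > $4.56 (Larkspur) > $4.29 (Sable) > $3.44 (Cobalt) > …
Slot 2 goes to the second-ranked bidder, Larkspur, who pays the next bid down: $4.29/click.

Larkspur; $4.29 per click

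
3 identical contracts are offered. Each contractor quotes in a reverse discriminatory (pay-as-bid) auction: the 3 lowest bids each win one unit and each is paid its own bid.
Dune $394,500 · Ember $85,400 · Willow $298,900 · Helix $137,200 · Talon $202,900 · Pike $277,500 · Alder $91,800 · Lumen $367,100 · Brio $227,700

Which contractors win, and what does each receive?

Bids ranked low→high: 85,400 (Ember), 91,800 (Alder), 137,200 (Helix), 202,900 (Talon), 227,700 (Brio), …
Lowest 3: Ember, Alder, Helix.
Each winner is paid its own bid: Ember $85,400, Alder $91,800, Helix $137,200.

Ember $85,400, Alder $91,800, Helix $137,200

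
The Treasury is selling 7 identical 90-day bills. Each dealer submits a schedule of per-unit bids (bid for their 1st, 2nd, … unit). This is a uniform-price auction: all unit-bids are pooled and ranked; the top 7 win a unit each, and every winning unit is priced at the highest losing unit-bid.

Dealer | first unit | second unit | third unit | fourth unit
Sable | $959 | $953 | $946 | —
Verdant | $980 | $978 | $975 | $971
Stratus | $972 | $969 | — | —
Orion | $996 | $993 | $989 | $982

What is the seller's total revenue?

Total revenue: $6,804

All unit-bids, highest first — top 7: 996 (Orion-1), 993 (Orion-2), 989 (Orion-3), 982 (Orion-4), 980 (Verdant-1), 978 (Verdant-2), 975 (Verdant-3)
First bid not allocated: $972.
Allocation: Orion 4, Verdant 3. Every unit priced at $972.
Revenue = 7 × 972 = $6,804.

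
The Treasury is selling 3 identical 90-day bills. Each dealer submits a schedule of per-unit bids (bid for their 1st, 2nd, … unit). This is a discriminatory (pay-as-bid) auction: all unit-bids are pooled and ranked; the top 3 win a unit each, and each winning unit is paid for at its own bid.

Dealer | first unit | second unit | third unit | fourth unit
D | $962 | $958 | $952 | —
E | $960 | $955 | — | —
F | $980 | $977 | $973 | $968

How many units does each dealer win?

Merging the schedules and taking the best 3: 980 (F-1), 977 (F-2), 973 (F-3)
Next rejected bid: $968 (not a price — pay-as-bid).
Allocation: F 3.

F 3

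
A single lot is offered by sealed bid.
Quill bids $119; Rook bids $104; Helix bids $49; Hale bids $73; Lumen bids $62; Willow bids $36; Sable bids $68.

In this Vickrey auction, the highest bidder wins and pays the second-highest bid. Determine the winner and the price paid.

Vickrey auction: the highest bidder wins and pays the second-highest bid.
Bids ranked: 119 (Quill) > 104 (Rook) > 73 (Hale) > 68 (Sable) > 62 (Lumen) > 49 (Helix) > …
Second-price: Quill pays Rook's bid of $104.

Quill pays $104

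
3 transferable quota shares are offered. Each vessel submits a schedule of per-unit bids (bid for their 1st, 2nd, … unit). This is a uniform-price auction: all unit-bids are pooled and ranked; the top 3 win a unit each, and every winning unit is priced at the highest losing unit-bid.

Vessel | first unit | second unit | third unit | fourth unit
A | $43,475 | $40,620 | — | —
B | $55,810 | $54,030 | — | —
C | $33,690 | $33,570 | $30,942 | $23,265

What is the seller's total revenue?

Pooled unit-bids ranked (top 3): 55,810 (B-1), 54,030 (B-2), 43,475 (A-1)
The (k+1)-th unit-bid is $40,620.
Allocation: A 1, B 2. Every unit priced at $40,620.
Revenue = 3 × 40,620 = $121,860.

Total revenue: $121,860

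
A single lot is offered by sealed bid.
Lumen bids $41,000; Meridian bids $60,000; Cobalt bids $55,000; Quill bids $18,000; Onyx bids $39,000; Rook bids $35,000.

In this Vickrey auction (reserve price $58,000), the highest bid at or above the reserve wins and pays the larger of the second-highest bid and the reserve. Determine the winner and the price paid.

Meridian pays $58,000

Rule: the highest bid at or above the reserve wins and pays the larger of the second-highest bid and the reserve.
Sorting bids: 60,000 (Meridian) > 55,000 (Cobalt) > 41,000 (Lumen) > 39,000 (Onyx) > 35,000 (Rook) > 18,000 (Quill)
Highest eligible bid: Meridian at $60,000.
Second-highest bid $55,000 is below the reserve $58,000, so the reserve binds → payment $58,000.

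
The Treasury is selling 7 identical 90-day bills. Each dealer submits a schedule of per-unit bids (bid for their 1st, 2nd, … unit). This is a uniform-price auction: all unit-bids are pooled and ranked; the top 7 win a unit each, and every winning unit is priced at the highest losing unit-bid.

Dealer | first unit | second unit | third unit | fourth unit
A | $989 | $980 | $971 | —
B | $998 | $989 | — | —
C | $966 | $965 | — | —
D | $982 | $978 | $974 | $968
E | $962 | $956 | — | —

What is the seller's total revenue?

All unit-bids, highest first — top 7: 998 (B-1), 989 (A-1), 989 (B-2), 982 (D-1), 980 (A-2), 978 (D-2), 974 (D-3)
The (k+1)-th unit-bid is $971.
Allocation: A 2, B 2, D 3. Every unit priced at $971.
Revenue = 7 × 971 = $6,797.

Total revenue: $6,797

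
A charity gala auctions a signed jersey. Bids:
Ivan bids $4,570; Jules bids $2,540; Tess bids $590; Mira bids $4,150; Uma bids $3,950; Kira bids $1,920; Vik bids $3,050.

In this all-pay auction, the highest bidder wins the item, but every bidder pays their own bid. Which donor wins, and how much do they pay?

All-pay auction: the highest bidder wins the item, but every bidder pays their own bid.
Sorting bids: 4,570 (Ivan) > 4,150 (Mira) > 3,950 (Uma) > 3,050 (Vik) > 2,540 (Jules) > 1,920 (Kira) > …
Ivan wins with the top bid; all bids are sunk regardless.

Ivan pays $4,570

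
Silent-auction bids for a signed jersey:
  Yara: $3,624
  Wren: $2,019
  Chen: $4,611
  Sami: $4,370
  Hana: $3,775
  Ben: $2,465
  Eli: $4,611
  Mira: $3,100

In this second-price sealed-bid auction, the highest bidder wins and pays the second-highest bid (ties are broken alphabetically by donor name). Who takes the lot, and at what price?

Sorting bids: 4,611 (Chen) > 4,611 (Eli) > 4,370 (Sami) > 3,775 (Hana) > 3,624 (Yara) > 3,100 (Mira) > …
Tie at $4,611 → Chen wins by tie-break.
Chen is highest; pays the second-highest bid, $4,611.

Chen pays $4,611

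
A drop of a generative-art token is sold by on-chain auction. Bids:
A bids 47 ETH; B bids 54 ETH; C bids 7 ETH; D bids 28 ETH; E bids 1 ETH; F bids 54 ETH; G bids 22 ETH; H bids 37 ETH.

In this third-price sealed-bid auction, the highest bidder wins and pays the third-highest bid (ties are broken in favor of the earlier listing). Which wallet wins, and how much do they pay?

Third-price sealed-bid auction: the highest bidder wins and pays the third-highest bid.
Sorting bids: 54 (B) > 54 (F) > 47 (A) > 37 (H) > 28 (D) > 22 (G) > …
B and F tie at 54 ETH; tie-break gives it to B.
B wins; payment is bid #3 in the ranking = 47 ETH.

B pays 47 ETH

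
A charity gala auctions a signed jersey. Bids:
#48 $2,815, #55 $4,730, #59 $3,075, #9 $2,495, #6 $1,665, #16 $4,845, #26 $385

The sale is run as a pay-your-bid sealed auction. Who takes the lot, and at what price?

Pay-your-bid sealed auction: the highest bidder wins and pays their own bid.
Bids ranked: 4,845 (#16) > 4,730 (#55) > 3,075 (#59) > 2,815 (#48) > 2,495 (#9) > 1,665 (#6) > …
#16 is highest → pays own bid, $4,845.

#16 pays $4,845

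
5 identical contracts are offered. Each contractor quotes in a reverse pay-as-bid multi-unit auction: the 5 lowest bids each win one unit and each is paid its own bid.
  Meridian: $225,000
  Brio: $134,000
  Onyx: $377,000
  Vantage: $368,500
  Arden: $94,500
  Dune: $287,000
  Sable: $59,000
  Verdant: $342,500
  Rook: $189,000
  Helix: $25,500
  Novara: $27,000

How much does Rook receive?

Rook is paid $0

Bids ranked low→high: 25,500 (Helix), 27,000 (Novara), 59,000 (Sable), 94,500 (Arden), 134,000 (Brio), 189,000 (Rook), 225,000 (Meridian), …
Winners (5 units): Helix, Novara, Sable, Arden, Brio.
Rook does not win → $0.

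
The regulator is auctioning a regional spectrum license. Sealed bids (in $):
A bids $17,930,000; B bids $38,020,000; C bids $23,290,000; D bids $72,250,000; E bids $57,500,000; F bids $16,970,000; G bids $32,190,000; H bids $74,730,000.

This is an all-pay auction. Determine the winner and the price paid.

H pays $74,730,000

Bids ranked: 74,730,000 (H) > 72,250,000 (D) > 57,500,000 (E) > 38,020,000 (B) > 32,190,000 (G) > 23,290,000 (C) > …
H is highest and takes the item; every bidder forfeits their bid.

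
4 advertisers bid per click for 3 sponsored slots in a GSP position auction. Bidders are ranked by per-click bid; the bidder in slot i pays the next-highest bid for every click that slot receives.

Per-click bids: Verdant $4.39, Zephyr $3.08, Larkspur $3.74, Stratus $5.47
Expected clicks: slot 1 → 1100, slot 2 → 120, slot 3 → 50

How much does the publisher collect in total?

Total revenue: $5431.80

Sorting advertisers: $5.47 (Stratus) > $4.39 (Verdant) > $3.74 (Larkspur) > $3.08 (Zephyr)
Slot 1: Stratus pays $4.39 × 1100 = $4829.00
Slot 2: Verdant pays $3.74 × 120 = $448.80
Slot 3: Larkspur pays $3.08 × 50 = $154.00
Total = $5431.80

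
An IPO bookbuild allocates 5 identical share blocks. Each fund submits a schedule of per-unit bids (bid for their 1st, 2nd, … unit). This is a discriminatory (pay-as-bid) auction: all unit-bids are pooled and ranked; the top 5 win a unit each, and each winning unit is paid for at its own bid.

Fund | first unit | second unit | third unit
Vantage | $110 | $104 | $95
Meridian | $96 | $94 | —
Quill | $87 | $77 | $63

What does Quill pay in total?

Quill pays $0

Merging the schedules and taking the best 5: 110 (Vantage-1), 104 (Vantage-2), 96 (Meridian-1), 95 (Vantage-3), 94 (Meridian-2)
Next rejected bid: $87 (not a price — pay-as-bid).
Quill wins no units.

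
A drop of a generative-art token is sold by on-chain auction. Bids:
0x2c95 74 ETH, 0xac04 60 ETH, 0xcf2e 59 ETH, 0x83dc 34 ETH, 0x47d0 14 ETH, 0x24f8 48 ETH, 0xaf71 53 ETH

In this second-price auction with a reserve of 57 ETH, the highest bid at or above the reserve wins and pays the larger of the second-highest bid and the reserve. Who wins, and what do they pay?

0x2c95 pays 60 ETH

Sorting bids: 74 (0x2c95) > 60 (0xac04) > 59 (0xcf2e) > 53 (0xaf71) > 48 (0x24f8) > 34 (0x83dc) > …
Highest eligible bid: 0x2c95 at 74 ETH.
max(second-highest 60 ETH, reserve 57 ETH) = 60 ETH; the reserve does not bind.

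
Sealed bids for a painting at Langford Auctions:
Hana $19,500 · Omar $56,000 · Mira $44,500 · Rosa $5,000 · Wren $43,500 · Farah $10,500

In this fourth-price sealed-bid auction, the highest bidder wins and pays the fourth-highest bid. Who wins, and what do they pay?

Omar pays $19,500

Fourth-price sealed-bid auction: the highest bidder wins and pays the fourth-highest bid.
Bids ranked: 56,000 (Omar) > 44,500 (Mira) > 43,500 (Wren) > 19,500 (Hana) > 10,500 (Farah) > 5,000 (Rosa)
Omar is highest; pays the fourth-highest bid, $19,500.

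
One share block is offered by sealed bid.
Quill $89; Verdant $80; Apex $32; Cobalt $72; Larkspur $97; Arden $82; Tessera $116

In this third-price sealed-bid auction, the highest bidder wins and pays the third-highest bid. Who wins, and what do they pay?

Bids in order: 116 (Tessera) > 97 (Larkspur) > 89 (Quill) > 82 (Arden) > 80 (Verdant) > 72 (Cobalt) > …
Tessera wins; payment is bid #3 in the ranking = $89.

Tessera pays $89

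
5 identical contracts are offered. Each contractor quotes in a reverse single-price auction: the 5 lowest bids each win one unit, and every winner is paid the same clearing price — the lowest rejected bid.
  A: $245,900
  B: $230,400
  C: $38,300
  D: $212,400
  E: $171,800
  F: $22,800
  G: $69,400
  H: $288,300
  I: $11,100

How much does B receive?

Ordering the bids: 11,100 (I), 22,800 (F), 38,300 (C), 69,400 (G), 171,800 (E), 212,400 (D), 230,400 (B), …
Lowest 5: I, F, C, G, E.
Clearing price = lowest rejected bid = $212,400.
B does not win → is paid $0.

B is paid $0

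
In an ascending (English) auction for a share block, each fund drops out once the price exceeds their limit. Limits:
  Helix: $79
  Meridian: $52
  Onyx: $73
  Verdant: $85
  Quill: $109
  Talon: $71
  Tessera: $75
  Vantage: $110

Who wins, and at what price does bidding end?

Vantage wins at $109

Ascending (English) auction: the price rises until one bidder remains; the winner pays the price at which the last rival dropped out.
Sorting limits: 110 (Vantage) > 109 (Quill) > 85 (Verdant) > 79 (Helix) > 75 (Tessera) > 73 (Onyx) > …
Once the price passes $109, only Vantage is left; the hammer falls at Quill's limit of $109.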